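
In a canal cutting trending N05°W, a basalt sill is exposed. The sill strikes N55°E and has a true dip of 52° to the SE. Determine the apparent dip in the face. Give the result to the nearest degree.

The section lies 60° from the strike.
tan(apparent dip) = tan 52° · sin 60° = 1.1085
α = arctan(1.1085) = 47.94°

48°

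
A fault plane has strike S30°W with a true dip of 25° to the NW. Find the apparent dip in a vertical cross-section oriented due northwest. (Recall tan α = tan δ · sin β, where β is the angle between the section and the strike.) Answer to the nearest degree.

24°

The section lies 75° from the strike.
tan α = tan 25° × sin 75° = 0.4663 × 0.9659 = 0.4504
apparent dip = arctan 0.4504 = 24.25°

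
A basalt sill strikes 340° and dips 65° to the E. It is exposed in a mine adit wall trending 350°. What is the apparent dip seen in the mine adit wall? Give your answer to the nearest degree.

20°

Angle between strike (340°) and section (350°): β = 10°.
tan(apparent dip) = tan 65° · sin 10° = 0.3724
apparent dip = arctan 0.3724 = 20.42°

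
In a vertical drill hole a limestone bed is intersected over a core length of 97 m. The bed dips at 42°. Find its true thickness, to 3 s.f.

True thickness t = h · cos(dip) = 97 × cos 42°
t = 97 × 0.7431 = 72.085 m

72.1 m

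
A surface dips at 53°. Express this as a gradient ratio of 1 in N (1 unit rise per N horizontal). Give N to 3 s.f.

1 in 0.754

1 : N means tan θ = 1/N, so N = 1/tan 53° = 1/1.3270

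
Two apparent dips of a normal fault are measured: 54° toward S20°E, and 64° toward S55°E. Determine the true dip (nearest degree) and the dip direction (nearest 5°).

true dip 65°, dip direction 110°

Each apparent-dip line lies in the plane. As unit vectors (x east, y north, z up), v₁ plunges 54°→S20°E and v₂ plunges 64°→S55°E.
n = v₁ × v₂ = (0.293, -0.110, 0.148) (taken with n_z > 0).
True dip = arccos(n_z / |n|) = arccos(0.4271) = 64.7°.
The horizontal component of n points toward azimuth atan2(n_x, n_y) = 111°, the dip direction.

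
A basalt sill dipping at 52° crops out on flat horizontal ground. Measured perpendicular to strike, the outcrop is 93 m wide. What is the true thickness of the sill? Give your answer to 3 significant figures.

True thickness t = w · sin(dip) = 93 × sin 52°
t = 93 × 0.7880 = 73.285 m

73.3 m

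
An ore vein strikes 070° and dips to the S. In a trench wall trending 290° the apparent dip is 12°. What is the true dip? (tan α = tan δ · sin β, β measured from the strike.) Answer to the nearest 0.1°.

β = acute angle between strike 070° and section 290° = 40°.
tan δ = tan α / sin β = tan 12° / sin 40° = 0.2126 / 0.6428 = 0.3307
true dip = arctan 0.3307 = 18.30°

18.3°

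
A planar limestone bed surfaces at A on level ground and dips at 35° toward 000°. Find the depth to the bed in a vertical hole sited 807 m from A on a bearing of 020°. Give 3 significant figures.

531 m

The hole lies 20° from the dip direction, so the down-dip offset is 807 × cos 20° = 758.33 m.
Depth = down-dip offset × tan(dip) = 758.33 × tan 35° = 758.33 × 0.7002
Depth = 530.99 m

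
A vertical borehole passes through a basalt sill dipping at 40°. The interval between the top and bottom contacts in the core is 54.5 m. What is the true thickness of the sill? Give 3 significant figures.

True thickness t = h · cos(dip) = 54.5 × cos 40°
t = 54.5 × 0.7660 = 41.749 m

41.7 m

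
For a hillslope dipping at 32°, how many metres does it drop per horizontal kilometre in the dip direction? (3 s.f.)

drop per km = 1000 × tan 32° = 1000 × 0.6249

625 m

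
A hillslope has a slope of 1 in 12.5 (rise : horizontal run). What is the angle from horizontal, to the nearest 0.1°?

4.6°

tan θ = 1/12.5 = 0.0800
θ = arctan(0.0800) = 4.57°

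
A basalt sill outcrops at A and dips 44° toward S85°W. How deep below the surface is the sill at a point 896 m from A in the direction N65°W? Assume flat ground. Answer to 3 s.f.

The hole lies 30° from the dip direction, so the down-dip offset is 896 × cos 30° = 775.96 m.
Depth = down-dip offset × tan(dip) = 775.96 × tan 44° = 775.96 × 0.9657
Depth = 749.33 m

749 m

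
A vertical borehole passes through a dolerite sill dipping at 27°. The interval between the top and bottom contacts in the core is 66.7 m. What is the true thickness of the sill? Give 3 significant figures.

True thickness t = h · cos(dip) = 66.7 × cos 27°
t = 66.7 × 0.8910 = 59.430 m

59.4 m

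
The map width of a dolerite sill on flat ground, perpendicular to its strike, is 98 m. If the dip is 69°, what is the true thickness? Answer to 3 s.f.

True thickness t = w · sin(dip) = 98 × sin 69°
t = 98 × 0.9336 = 91.491 m

91.5 m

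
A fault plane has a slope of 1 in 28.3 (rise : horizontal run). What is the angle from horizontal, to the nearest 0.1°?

tan θ = 1/28.3 = 0.0353
θ = arctan(0.0353) = 2.02°

2.0°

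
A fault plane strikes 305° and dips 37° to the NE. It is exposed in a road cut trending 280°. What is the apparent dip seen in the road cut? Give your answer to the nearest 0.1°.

The strike is 305° and the section trends 280°; the acute angle between them is β = 25°.
tan(apparent dip) = tan 37° · sin 25° = 0.3185
apparent dip = arctan 0.3185 = 17.66°

17.7°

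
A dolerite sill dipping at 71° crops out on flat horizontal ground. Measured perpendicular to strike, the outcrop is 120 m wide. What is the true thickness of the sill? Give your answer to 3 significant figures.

True thickness t = w · sin(dip) = 120 × sin 71°
t = 120 × 0.9455 = 113.462 m

113 m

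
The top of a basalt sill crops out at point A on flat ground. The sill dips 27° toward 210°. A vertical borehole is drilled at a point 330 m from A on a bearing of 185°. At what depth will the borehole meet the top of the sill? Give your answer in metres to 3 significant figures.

The hole lies 25° from the dip direction, so the down-dip offset is 330 × cos 25° = 299.08 m.
Depth = down-dip offset × tan(dip) = 299.08 × tan 27° = 299.08 × 0.5095
Depth = 152.39 m

152 m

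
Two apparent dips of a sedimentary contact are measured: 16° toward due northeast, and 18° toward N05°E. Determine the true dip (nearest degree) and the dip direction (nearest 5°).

true dip 18°, dip direction 015°

Represent each trace as a vector plunging at its apparent dip toward its trend (east-north-up frame): v₁ = (0.680, 0.680, -0.276), v₂ = (0.083, 0.947, -0.309).
n = v₁ × v₂ = (0.051, 0.187, 0.588) (taken with n_z > 0).
True dip = arccos(n_z / |n|) = arccos(0.9496) = 18.3°.
Dip direction = atan2(0.051, 0.187) = 15° (azimuth of n's horizontal projection).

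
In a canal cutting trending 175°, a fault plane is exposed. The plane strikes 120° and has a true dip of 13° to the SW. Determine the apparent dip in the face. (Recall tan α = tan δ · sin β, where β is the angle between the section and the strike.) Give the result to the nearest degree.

11°

The strike is 120° and the section trends 175°; the acute angle between them is β = 55°.
tan α = tan 13° × sin 55° = 0.2309 × 0.8192 = 0.1891
α = arctan(0.1891) = 10.71°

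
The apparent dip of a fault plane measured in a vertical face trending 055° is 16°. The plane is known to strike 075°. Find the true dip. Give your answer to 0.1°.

40.0°

The section is 20° from the strike.
tan(true dip) = tan 16° / sin 20° = 0.8384
true dip = arctan 0.8384 = 39.98°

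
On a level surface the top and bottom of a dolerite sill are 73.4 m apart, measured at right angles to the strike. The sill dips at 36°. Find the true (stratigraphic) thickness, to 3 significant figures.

43.1 m

True thickness t = w · sin(dip) = 73.4 × sin 36°
t = 73.4 × 0.5878 = 43.143 m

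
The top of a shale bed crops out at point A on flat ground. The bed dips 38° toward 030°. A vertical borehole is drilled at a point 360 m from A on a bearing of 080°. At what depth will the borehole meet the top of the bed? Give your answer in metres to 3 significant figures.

181 m

The hole lies 50° from the dip direction, so the down-dip offset is 360 × cos 50° = 231.40 m.
Depth = down-dip offset × tan(dip) = 231.40 × tan 38° = 231.40 × 0.7813
Depth = 180.79 m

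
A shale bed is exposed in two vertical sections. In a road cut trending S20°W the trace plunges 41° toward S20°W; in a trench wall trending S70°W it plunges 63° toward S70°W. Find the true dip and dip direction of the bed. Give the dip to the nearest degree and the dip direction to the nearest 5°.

true dip 64°, dip direction 265°

Represent each trace as a vector plunging at its apparent dip toward its trend (east-north-up frame): v₁ = (-0.258, -0.709, -0.656), v₂ = (-0.427, -0.155, -0.891).
n = v₁ × v₂ = (-0.530, -0.050, 0.262) (taken with n_z > 0).
True dip = arccos(n_z / |n|) = arccos(0.4422) = 63.8°.
Dip direction = atan2(-0.530, -0.050) = 265° (azimuth of n's horizontal projection).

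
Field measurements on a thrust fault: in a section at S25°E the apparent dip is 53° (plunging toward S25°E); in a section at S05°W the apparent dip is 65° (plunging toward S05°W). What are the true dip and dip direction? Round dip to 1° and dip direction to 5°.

true dip 67°, dip direction 210°

Represent each trace as a vector plunging at its apparent dip toward its trend (east-north-up frame): v₁ = (0.254, -0.545, -0.799), v₂ = (-0.037, -0.421, -0.906).
n = v₁ × v₂ = (-0.158, -0.260, 0.127) (taken with n_z > 0).
Dip δ = arctan(|n_h|/n_z) = arctan(0.304/0.127) = 67.3°.
The horizontal component of n points toward azimuth atan2(n_x, n_y) = 211°, the dip direction.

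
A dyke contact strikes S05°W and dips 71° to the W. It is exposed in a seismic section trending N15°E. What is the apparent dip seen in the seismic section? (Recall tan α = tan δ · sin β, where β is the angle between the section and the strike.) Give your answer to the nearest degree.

27°

The section lies 10° from the strike.
tan(apparent dip) = tan 71° · sin 10° = 0.5043
α = arctan(0.5043) = 26.76°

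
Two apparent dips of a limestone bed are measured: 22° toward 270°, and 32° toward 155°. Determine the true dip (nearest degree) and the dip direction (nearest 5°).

Represent each trace as a vector plunging at its apparent dip toward its trend (east-north-up frame): v₁ = (-0.927, -0.000, -0.375), v₂ = (0.358, -0.769, -0.530).
The plane normal is n = v₁ × v₂ ∝ (-0.288, -0.626, 0.713).
True dip = arccos(n_z / |n|) = arccos(0.7191) = 44.0°.
Dip direction = azimuth of (n_x, n_y) = atan2(-0.288, -0.626) = 205°.

true dip 44°, dip direction 205°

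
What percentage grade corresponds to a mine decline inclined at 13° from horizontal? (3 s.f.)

grade % = 100 × tan 13° = 100 × 0.2309

23.1%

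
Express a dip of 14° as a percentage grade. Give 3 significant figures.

24.9%

grade % = 100 × tan 14° = 100 × 0.2493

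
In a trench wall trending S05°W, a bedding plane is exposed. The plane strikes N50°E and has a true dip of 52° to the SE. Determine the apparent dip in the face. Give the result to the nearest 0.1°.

Angle between strike (N50°E) and section (S05°W): β = 45°.
tan α = tan 52° × sin 45° = 1.2799 × 0.7071 = 0.9051
α = arctan(0.9051) = 42.15°

42.1°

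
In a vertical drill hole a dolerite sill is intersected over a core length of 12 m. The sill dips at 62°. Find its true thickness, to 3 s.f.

5.63 m

True thickness t = h · cos(dip) = 12 × cos 62°
t = 12 × 0.4695 = 5.634 m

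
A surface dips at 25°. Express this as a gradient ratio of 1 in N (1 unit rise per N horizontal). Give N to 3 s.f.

1 in 2.14

1 : N means tan θ = 1/N, so N = 1/tan 25° = 1/0.4663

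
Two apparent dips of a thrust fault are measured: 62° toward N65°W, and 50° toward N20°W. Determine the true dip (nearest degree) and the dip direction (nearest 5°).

Represent each trace as a vector plunging at its apparent dip toward its trend (east-north-up frame): v₁ = (-0.425, 0.198, -0.883), v₂ = (-0.220, 0.604, -0.766).
n = v₁ × v₂ = (-0.381, 0.132, 0.213) (taken with n_z > 0).
tan δ = √(n_x²+n_y²)/n_z = 0.403/0.213, so δ = 62.1°.
Dip direction = atan2(-0.381, 0.132) = 289° (azimuth of n's horizontal projection).

true dip 62°, dip direction 290°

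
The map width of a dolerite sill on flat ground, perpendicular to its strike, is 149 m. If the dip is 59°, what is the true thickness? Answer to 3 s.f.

True thickness t = w · sin(dip) = 149 × sin 59°
t = 149 × 0.8572 = 127.718 m

128 m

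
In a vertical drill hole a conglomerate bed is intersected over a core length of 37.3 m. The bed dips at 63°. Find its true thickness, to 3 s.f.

16.9 m

True thickness t = h · cos(dip) = 37.3 × cos 63°
t = 37.3 × 0.4540 = 16.934 m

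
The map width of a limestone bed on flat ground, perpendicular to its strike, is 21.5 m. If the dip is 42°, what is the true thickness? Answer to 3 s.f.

True thickness t = w · sin(dip) = 21.5 × sin 42°
t = 21.5 × 0.6691 = 14.386 m

14.4 m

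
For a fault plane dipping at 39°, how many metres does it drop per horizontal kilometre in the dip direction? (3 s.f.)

810 m

drop per km = 1000 × tan 39° = 1000 × 0.8098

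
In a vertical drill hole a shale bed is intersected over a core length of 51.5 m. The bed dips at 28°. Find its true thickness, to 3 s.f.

45.5 m

True thickness t = h · cos(dip) = 51.5 × cos 28°
t = 51.5 × 0.8829 = 45.472 m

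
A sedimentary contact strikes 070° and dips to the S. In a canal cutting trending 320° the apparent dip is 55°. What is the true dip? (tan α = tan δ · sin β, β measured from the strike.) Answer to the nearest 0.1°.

β = acute angle between strike 070° and section 320° = 70°.
tan δ = tan α / sin β = tan 55° / sin 70° = 1.4281 / 0.9397 = 1.5198
δ = arctan(1.5198) = 56.66°

56.7°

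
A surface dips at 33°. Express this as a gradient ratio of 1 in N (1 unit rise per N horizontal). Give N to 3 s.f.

1 in 1.54

1 : N means tan θ = 1/N, so N = 1/tan 33° = 1/0.6494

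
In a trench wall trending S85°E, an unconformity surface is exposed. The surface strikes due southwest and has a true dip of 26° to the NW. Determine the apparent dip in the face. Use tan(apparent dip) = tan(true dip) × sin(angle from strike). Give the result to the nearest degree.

20°

The strike is due southwest and the section trends S85°E; the acute angle between them is β = 50°.
tan α = tan 26° × sin 50° = 0.4877 × 0.7660 = 0.3736
apparent dip = arctan 0.3736 = 20.49°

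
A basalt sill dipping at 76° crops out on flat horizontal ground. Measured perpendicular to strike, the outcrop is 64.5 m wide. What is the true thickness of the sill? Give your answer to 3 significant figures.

62.6 m

True thickness t = w · sin(dip) = 64.5 × sin 76°
t = 64.5 × 0.9703 = 62.584 m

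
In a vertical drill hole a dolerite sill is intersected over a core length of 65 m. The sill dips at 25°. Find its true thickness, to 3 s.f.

58.9 m

True thickness t = h · cos(dip) = 65 × cos 25°
t = 65 × 0.9063 = 58.910 m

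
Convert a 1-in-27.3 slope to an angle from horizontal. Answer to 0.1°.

tan θ = 1/27.3 = 0.0366
θ = arctan(0.0366) = 2.10°

2.1°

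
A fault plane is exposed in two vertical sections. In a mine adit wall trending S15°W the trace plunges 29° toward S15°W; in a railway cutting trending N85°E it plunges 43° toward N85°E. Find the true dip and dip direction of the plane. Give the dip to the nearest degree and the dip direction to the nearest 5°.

The two traces are lines in the plane: v₁ = (sin 195°·cos 29°, cos 195°·cos 29°, −sin 29°), v₂ = (sin 85°·cos 43°, cos 85°·cos 43°, −sin 43°).
n = v₁ × v₂ = (0.607, -0.508, 0.601) (taken with n_z > 0).
Dip δ = arctan(|n_h|/n_z) = arctan(0.791/0.601) = 52.8°.
Dip direction = azimuth of (n_x, n_y) = atan2(0.607, -0.508) = 130°.

true dip 53°, dip direction 130°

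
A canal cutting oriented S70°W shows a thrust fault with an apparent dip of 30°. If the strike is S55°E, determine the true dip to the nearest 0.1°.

35.2°

The section is 55° from the strike.
tan(true dip) = tan 30° / sin 55° = 0.7048
true dip = arctan 0.7048 = 35.18°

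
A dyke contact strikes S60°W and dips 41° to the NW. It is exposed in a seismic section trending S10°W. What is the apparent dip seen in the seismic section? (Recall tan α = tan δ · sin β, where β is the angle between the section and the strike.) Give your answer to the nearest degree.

Angle between strike (S60°W) and section (S10°W): β = 50°.
tan α = tan 41° × sin 50° = 0.8693 × 0.7660 = 0.6659
α = arctan(0.6659) = 33.66°

34°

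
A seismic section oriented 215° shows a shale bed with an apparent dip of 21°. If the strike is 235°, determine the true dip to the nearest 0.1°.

48.3°

β = acute angle between strike 235° and section 215° = 20°.
tan(true dip) = tan 21° / sin 20° = 1.1223
true dip = arctan 1.1223 = 48.30°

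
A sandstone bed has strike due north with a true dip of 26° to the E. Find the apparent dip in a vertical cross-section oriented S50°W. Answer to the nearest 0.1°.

The section lies 50° from the strike.
tan α = tan 26° × sin 50° = 0.4877 × 0.7660 = 0.3736
α = arctan(0.3736) = 20.49°

20.5°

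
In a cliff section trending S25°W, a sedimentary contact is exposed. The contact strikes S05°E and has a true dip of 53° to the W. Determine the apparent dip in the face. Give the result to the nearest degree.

34°

The strike is S05°E and the section trends S25°W; the acute angle between them is β = 30°.
tan α = tan 53° × sin 30° = 1.3270 × 0.5000 = 0.6635
apparent dip = arctan 0.6635 = 33.57°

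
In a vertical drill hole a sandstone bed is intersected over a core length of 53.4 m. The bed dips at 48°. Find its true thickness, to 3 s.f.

True thickness t = h · cos(dip) = 53.4 × cos 48°
t = 53.4 × 0.6691 = 35.732 m

35.7 m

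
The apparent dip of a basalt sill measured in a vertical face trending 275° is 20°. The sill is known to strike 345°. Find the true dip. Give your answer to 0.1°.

21.2°

The section is 70° from the strike.
tan(true dip) = tan 20° / sin 70° = 0.3873
true dip = arctan 0.3873 = 21.17°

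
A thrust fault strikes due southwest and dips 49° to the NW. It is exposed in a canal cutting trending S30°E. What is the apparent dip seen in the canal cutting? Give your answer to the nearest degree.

48°

The strike is due southwest and the section trends S30°E; the acute angle between them is β = 75°.
tan(apparent dip) = tan 49° · sin 75° = 1.1112
apparent dip = arctan 1.1112 = 48.01°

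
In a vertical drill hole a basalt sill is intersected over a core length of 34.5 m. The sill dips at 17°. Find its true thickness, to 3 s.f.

True thickness t = h · cos(dip) = 34.5 × cos 17°
t = 34.5 × 0.9563 = 32.993 m

33.0 m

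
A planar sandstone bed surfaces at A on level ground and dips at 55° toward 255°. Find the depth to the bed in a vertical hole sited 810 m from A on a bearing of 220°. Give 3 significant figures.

The hole lies 35° from the dip direction, so the down-dip offset is 810 × cos 35° = 663.51 m.
Depth = down-dip offset × tan(dip) = 663.51 × tan 55° = 663.51 × 1.4281
Depth = 947.59 m

948 m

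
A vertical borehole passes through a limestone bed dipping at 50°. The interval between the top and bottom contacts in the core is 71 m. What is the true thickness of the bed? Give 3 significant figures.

True thickness t = h · cos(dip) = 71 × cos 50°
t = 71 × 0.6428 = 45.638 m

45.6 m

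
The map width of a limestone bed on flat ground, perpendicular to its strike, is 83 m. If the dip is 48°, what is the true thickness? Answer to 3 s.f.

True thickness t = w · sin(dip) = 83 × sin 48°
t = 83 × 0.7431 = 61.681 m

61.7 m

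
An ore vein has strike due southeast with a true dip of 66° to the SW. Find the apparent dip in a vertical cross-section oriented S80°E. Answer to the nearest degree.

52°

The strike is due southeast and the section trends S80°E; the acute angle between them is β = 35°.
tan α = tan 66° × sin 35° = 2.2460 × 0.5736 = 1.2883
α = arctan(1.2883) = 52.18°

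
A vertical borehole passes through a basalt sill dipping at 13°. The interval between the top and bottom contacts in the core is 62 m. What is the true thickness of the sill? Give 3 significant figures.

True thickness t = h · cos(dip) = 62 × cos 13°
t = 62 × 0.9744 = 60.411 m

60.4 m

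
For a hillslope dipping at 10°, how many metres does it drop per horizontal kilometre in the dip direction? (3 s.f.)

176 m

drop per km = 1000 × tan 10° = 1000 × 0.1763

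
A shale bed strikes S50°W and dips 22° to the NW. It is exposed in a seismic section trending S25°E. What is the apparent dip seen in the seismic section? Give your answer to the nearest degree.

21°

Angle between strike (S50°W) and section (S25°E): β = 75°.
tan(apparent dip) = tan 22° · sin 75° = 0.3903
α = arctan(0.3903) = 21.32°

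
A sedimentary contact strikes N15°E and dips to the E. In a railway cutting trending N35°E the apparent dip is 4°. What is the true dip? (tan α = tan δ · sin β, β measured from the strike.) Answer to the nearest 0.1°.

β = acute angle between strike N15°E and section N35°E = 20°.
tan δ = tan α / sin β = tan 4° / sin 20° = 0.0699 / 0.3420 = 0.2045
true dip = arctan 0.2045 = 11.56°

11.6°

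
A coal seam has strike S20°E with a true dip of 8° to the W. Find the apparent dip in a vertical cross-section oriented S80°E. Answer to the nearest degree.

7°

The strike is S20°E and the section trends S80°E; the acute angle between them is β = 60°.
tan(apparent dip) = tan 8° · sin 60° = 0.1217
α = arctan(0.1217) = 6.94°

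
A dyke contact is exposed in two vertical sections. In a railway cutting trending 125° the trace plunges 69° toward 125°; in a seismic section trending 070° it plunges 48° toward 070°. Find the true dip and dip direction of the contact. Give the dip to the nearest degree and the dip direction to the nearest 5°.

Represent each trace as a vector plunging at its apparent dip toward its trend (east-north-up frame): v₁ = (0.294, -0.206, -0.934), v₂ = (0.629, 0.229, -0.743).
n = v₁ × v₂ = (0.366, -0.369, 0.196) (taken with n_z > 0).
tan δ = √(n_x²+n_y²)/n_z = 0.520/0.196, so δ = 69.3°.
Dip direction = atan2(0.366, -0.369) = 135° (azimuth of n's horizontal projection).

true dip 69°, dip direction 135°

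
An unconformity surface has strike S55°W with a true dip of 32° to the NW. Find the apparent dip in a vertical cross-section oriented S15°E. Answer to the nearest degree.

The strike is S55°W and the section trends S15°E; the acute angle between them is β = 70°.
tan α = tan 32° × sin 70° = 0.6249 × 0.9397 = 0.5872
apparent dip = arctan 0.5872 = 30.42°

30°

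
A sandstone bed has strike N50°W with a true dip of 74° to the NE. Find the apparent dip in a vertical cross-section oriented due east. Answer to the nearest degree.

Angle between strike (N50°W) and section (due east): β = 40°.
tan α = tan 74° × sin 40° = 3.4874 × 0.6428 = 2.2417
apparent dip = arctan 2.2417 = 65.96°

66°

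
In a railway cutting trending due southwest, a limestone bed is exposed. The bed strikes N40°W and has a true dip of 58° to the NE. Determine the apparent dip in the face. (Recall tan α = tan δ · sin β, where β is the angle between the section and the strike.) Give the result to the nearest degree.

58°

The section lies 85° from the strike.
tan α = tan 58° × sin 85° = 1.6003 × 0.9962 = 1.5942
apparent dip = arctan 1.5942 = 57.90°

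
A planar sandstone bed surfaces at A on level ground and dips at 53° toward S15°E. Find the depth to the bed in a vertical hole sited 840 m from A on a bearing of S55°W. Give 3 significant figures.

381 m

The hole lies 70° from the dip direction, so the down-dip offset is 840 × cos 70° = 287.30 m.
Depth = down-dip offset × tan(dip) = 287.30 × tan 53° = 287.30 × 1.3270
Depth = 381.26 m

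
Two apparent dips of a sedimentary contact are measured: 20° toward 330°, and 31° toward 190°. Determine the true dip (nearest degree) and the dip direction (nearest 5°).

The two traces are lines in the plane: v₁ = (sin 330°·cos 20°, cos 330°·cos 20°, −sin 20°), v₂ = (sin 190°·cos 31°, cos 190°·cos 31°, −sin 31°).
Cross product v₁ × v₂ gives the pole to the plane: n ∝ (-0.708, -0.191, 0.518).
tan δ = √(n_x²+n_y²)/n_z = 0.733/0.518, so δ = 54.8°.
Dip direction = atan2(-0.708, -0.191) = 255° (azimuth of n's horizontal projection).

true dip 55°, dip direction 255°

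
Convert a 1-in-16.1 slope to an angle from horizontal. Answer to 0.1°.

tan θ = 1/16.1 = 0.0621
θ = arctan(0.0621) = 3.55°

3.6°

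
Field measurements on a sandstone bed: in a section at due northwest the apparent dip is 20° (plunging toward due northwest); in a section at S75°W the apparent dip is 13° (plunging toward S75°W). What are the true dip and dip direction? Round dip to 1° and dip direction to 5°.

Represent each trace as a vector plunging at its apparent dip toward its trend (east-north-up frame): v₁ = (-0.664, 0.664, -0.342), v₂ = (-0.941, -0.252, -0.225).
The plane normal is n = v₁ × v₂ ∝ (-0.236, 0.172, 0.793).
tan δ = √(n_x²+n_y²)/n_z = 0.292/0.793, so δ = 20.2°.
Dip direction = azimuth of (n_x, n_y) = atan2(-0.236, 0.172) = 306°.

true dip 20°, dip direction 305°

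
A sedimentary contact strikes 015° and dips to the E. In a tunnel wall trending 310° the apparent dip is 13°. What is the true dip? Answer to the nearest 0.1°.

β = acute angle between strike 015° and section 310° = 65°.
tan δ = tan α / sin β = tan 13° / sin 65° = 0.2309 / 0.9063 = 0.2547
δ = arctan(0.2547) = 14.29°

14.3°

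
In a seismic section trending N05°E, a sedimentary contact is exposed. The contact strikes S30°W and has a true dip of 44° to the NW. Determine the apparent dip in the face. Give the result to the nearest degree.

Angle between strike (S30°W) and section (N05°E): β = 25°.
tan(apparent dip) = tan 44° · sin 25° = 0.4081
α = arctan(0.4081) = 22.20°

22°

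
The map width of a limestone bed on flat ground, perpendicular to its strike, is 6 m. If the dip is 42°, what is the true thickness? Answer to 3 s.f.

4.01 m

True thickness t = w · sin(dip) = 6 × sin 42°
t = 6 × 0.6691 = 4.015 m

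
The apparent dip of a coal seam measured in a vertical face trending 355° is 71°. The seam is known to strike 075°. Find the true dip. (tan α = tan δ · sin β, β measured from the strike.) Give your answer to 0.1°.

71.3°

β = acute angle between strike 075° and section 355° = 80°.
tan δ = tan α / sin β = tan 71° / sin 80° = 2.9042 / 0.9848 = 2.9490
δ = arctan(2.9490) = 71.27°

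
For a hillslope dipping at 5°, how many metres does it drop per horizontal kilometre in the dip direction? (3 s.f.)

87.5 m

drop per km = 1000 × tan 5° = 1000 × 0.0875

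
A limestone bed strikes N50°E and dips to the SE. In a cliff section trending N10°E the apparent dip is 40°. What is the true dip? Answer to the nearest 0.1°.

β = acute angle between strike N50°E and section N10°E = 40°.
tan δ = tan α / sin β = tan 40° / sin 40° = 0.8391 / 0.6428 = 1.3054
δ = arctan(1.3054) = 52.55°

52.5°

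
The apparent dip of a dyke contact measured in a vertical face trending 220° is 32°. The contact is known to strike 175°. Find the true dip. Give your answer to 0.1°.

41.5°

The section is 45° from the strike.
tan δ = tan α / sin β = tan 32° / sin 45° = 0.6249 / 0.7071 = 0.8837
true dip = arctan 0.8837 = 41.47°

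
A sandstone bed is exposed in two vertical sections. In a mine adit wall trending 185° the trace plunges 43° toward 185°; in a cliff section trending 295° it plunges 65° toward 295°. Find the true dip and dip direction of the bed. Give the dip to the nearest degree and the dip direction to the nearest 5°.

Represent each trace as a vector plunging at its apparent dip toward its trend (east-north-up frame): v₁ = (-0.064, -0.729, -0.682), v₂ = (-0.383, 0.179, -0.906).
Cross product v₁ × v₂ gives the pole to the plane: n ∝ (-0.782, -0.203, 0.290).
tan δ = √(n_x²+n_y²)/n_z = 0.808/0.290, so δ = 70.2°.
Dip direction = azimuth of (n_x, n_y) = atan2(-0.782, -0.203) = 255°.

true dip 70°, dip direction 255°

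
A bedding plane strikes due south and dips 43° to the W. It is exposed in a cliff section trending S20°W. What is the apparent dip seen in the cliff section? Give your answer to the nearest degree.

18°

The strike is due south and the section trends S20°W; the acute angle between them is β = 20°.
tan(apparent dip) = tan 43° · sin 20° = 0.3189
α = arctan(0.3189) = 17.69°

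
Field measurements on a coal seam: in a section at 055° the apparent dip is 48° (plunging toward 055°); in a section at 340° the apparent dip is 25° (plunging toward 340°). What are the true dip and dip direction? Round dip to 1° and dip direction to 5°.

Each apparent-dip line lies in the plane. As unit vectors (x east, y north, z up), v₁ plunges 48°→055° and v₂ plunges 25°→340°.
n = v₁ × v₂ = (0.471, 0.462, 0.586) (taken with n_z > 0).
Dip δ = arctan(|n_h|/n_z) = arctan(0.660/0.586) = 48.4°.
Dip direction = atan2(0.471, 0.462) = 46° (azimuth of n's horizontal projection).

true dip 48°, dip direction 045°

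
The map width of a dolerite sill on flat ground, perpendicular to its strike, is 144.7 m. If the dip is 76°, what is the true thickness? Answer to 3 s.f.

140 m

True thickness t = w · sin(dip) = 144.7 × sin 76°
t = 144.7 × 0.9703 = 140.402 m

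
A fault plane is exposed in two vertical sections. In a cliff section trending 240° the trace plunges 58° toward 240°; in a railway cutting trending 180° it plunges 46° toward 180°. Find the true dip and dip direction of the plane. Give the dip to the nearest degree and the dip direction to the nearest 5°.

The two traces are lines in the plane: v₁ = (sin 240°·cos 58°, cos 240°·cos 58°, −sin 58°), v₂ = (sin 180°·cos 46°, cos 180°·cos 46°, −sin 46°).
n = v₁ × v₂ = (-0.399, -0.330, 0.319) (taken with n_z > 0).
Dip δ = arctan(|n_h|/n_z) = arctan(0.517/0.319) = 58.4°.
Dip direction = atan2(-0.399, -0.330) = 230° (azimuth of n's horizontal projection).

true dip 58°, dip direction 230°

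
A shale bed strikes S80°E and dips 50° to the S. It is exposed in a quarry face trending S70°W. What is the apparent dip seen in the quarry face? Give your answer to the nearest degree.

The section lies 30° from the strike.
tan α = tan 50° × sin 30° = 1.1918 × 0.5000 = 0.5959
α = arctan(0.5959) = 30.79°

31°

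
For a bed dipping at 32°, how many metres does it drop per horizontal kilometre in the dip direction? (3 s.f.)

drop per km = 1000 × tan 32° = 1000 × 0.6249

625 m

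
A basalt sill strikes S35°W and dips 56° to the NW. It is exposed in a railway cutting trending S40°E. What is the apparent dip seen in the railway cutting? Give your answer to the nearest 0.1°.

Angle between strike (S35°W) and section (S40°E): β = 75°.
tan α = tan 56° × sin 75° = 1.4826 × 0.9659 = 1.4320
apparent dip = arctan 1.4320 = 55.07°

55.1°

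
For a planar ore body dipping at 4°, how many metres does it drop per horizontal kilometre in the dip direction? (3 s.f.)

drop per km = 1000 × tan 4° = 1000 × 0.0699

69.9 m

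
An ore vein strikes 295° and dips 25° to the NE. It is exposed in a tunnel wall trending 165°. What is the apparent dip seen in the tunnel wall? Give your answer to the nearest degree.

20°

The strike is 295° and the section trends 165°; the acute angle between them is β = 50°.
tan(apparent dip) = tan 25° · sin 50° = 0.3572
apparent dip = arctan 0.3572 = 19.66°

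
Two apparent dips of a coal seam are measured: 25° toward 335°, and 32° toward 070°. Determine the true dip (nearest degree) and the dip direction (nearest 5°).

Each apparent-dip line lies in the plane. As unit vectors (x east, y north, z up), v₁ plunges 25°→335° and v₂ plunges 32°→070°.
The plane normal is n = v₁ × v₂ ∝ (0.313, 0.540, 0.766).
tan δ = √(n_x²+n_y²)/n_z = 0.624/0.766, so δ = 39.2°.
The horizontal component of n points toward azimuth atan2(n_x, n_y) = 30°, the dip direction.

true dip 39°, dip direction 030°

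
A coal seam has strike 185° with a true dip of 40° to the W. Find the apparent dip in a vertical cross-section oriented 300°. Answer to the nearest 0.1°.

The section lies 65° from the strike.
tan(apparent dip) = tan 40° · sin 65° = 0.7605
α = arctan(0.7605) = 37.25°

37.3°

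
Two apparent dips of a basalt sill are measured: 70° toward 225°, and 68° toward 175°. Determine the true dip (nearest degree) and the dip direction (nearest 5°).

true dip 71°, dip direction 205°

The two traces are lines in the plane: v₁ = (sin 225°·cos 70°, cos 225°·cos 70°, −sin 70°), v₂ = (sin 175°·cos 68°, cos 175°·cos 68°, −sin 68°).
Cross product v₁ × v₂ gives the pole to the plane: n ∝ (-0.126, -0.255, 0.098).
tan δ = √(n_x²+n_y²)/n_z = 0.285/0.098, so δ = 71.0°.
Dip direction = azimuth of (n_x, n_y) = atan2(-0.126, -0.255) = 206°.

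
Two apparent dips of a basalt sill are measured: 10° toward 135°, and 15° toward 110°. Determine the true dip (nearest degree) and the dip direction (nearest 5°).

Each apparent-dip line lies in the plane. As unit vectors (x east, y north, z up), v₁ plunges 10°→135° and v₂ plunges 15°→110°.
The plane normal is n = v₁ × v₂ ∝ (0.123, 0.023, 0.402).
True dip = arccos(n_z / |n|) = arccos(0.9550) = 17.3°.
The horizontal component of n points toward azimuth atan2(n_x, n_y) = 80°, the dip direction.

true dip 17°, dip direction 080°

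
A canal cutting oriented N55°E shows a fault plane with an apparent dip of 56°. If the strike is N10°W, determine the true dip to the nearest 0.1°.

β = acute angle between strike N10°W and section N55°E = 65°.
tan δ = tan α / sin β = tan 56° / sin 65° = 1.4826 / 0.9063 = 1.6358
true dip = arctan 1.6358 = 58.56°

58.6°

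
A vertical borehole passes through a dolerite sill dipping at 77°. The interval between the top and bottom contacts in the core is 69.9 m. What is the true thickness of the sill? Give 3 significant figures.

True thickness t = h · cos(dip) = 69.9 × cos 77°
t = 69.9 × 0.2250 = 15.724 m

15.7 m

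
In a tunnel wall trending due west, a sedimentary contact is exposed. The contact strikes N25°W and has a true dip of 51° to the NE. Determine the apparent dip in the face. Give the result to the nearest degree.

48°

Angle between strike (N25°W) and section (due west): β = 65°.
tan(apparent dip) = tan 51° · sin 65° = 1.1192
α = arctan(1.1192) = 48.22°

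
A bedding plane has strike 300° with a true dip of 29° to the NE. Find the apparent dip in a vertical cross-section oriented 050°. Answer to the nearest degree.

28°

The section lies 70° from the strike.
tan(apparent dip) = tan 29° · sin 70° = 0.5209
apparent dip = arctan 0.5209 = 27.51°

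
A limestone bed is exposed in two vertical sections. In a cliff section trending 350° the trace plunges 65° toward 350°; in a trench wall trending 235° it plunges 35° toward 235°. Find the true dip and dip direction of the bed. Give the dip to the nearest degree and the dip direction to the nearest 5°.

true dip 70°, dip direction 310°

Represent each trace as a vector plunging at its apparent dip toward its trend (east-north-up frame): v₁ = (-0.073, 0.416, -0.906), v₂ = (-0.671, -0.470, -0.574).
The plane normal is n = v₁ × v₂ ∝ (-0.665, 0.566, 0.314).
tan δ = √(n_x²+n_y²)/n_z = 0.873/0.314, so δ = 70.2°.
Dip direction = azimuth of (n_x, n_y) = atan2(-0.665, 0.566) = 310°.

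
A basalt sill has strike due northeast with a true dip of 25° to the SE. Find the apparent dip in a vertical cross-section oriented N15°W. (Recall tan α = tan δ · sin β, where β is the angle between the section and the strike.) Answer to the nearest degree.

The strike is due northeast and the section trends N15°W; the acute angle between them is β = 60°.
tan α = tan 25° × sin 60° = 0.4663 × 0.8660 = 0.4038
apparent dip = arctan 0.4038 = 21.99°

22°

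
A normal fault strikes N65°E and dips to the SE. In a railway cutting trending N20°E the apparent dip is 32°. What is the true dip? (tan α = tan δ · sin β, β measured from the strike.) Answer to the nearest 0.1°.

41.5°

β = acute angle between strike N65°E and section N20°E = 45°.
tan δ = tan α / sin β = tan 32° / sin 45° = 0.6249 / 0.7071 = 0.8837
true dip = arctan 0.8837 = 41.47°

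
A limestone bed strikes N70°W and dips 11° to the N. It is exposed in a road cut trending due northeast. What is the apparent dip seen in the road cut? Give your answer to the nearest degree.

10°

The section lies 65° from the strike.
tan α = tan 11° × sin 65° = 0.1944 × 0.9063 = 0.1762
α = arctan(0.1762) = 9.99°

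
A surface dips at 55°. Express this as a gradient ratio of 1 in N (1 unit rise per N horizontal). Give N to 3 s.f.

1 in 0.700

1 : N means tan θ = 1/N, so N = 1/tan 55° = 1/1.4281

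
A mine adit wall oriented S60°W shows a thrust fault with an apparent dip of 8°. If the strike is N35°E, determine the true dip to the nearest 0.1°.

18.4°

The section is 25° from the strike.
tan δ = tan α / sin β = tan 8° / sin 25° = 0.1405 / 0.4226 = 0.3325
δ = arctan(0.3325) = 18.39°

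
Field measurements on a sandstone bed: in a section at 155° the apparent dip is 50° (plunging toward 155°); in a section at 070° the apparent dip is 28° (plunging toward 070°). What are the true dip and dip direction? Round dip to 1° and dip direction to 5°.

true dip 52°, dip direction 135°

Represent each trace as a vector plunging at its apparent dip toward its trend (east-north-up frame): v₁ = (0.272, -0.583, -0.766), v₂ = (0.830, 0.302, -0.469).
Cross product v₁ × v₂ gives the pole to the plane: n ∝ (0.505, -0.508, 0.565).
tan δ = √(n_x²+n_y²)/n_z = 0.716/0.565, so δ = 51.7°.
Dip direction = atan2(0.505, -0.508) = 135° (azimuth of n's horizontal projection).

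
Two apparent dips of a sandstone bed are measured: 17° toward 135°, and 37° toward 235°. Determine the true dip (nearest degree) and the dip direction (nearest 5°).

The two traces are lines in the plane: v₁ = (sin 135°·cos 17°, cos 135°·cos 17°, −sin 17°), v₂ = (sin 235°·cos 37°, cos 235°·cos 37°, −sin 37°).
The plane normal is n = v₁ × v₂ ∝ (-0.273, -0.598, 0.752).
True dip = arccos(n_z / |n|) = arccos(0.7528) = 41.2°.
Dip direction = atan2(-0.273, -0.598) = 205° (azimuth of n's horizontal projection).

true dip 41°, dip direction 205°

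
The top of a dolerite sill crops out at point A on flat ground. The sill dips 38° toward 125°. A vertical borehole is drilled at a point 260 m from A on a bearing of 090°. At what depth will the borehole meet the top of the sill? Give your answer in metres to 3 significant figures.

166 m

The hole lies 35° from the dip direction, so the down-dip offset is 260 × cos 35° = 212.98 m.
Depth = down-dip offset × tan(dip) = 212.98 × tan 38° = 212.98 × 0.7813
Depth = 166.40 m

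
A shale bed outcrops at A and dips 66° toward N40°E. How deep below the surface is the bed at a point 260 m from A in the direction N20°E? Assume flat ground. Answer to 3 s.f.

The hole lies 20° from the dip direction, so the down-dip offset is 260 × cos 20° = 244.32 m.
Depth = down-dip offset × tan(dip) = 244.32 × tan 66° = 244.32 × 2.2460
Depth = 548.75 m

549 m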